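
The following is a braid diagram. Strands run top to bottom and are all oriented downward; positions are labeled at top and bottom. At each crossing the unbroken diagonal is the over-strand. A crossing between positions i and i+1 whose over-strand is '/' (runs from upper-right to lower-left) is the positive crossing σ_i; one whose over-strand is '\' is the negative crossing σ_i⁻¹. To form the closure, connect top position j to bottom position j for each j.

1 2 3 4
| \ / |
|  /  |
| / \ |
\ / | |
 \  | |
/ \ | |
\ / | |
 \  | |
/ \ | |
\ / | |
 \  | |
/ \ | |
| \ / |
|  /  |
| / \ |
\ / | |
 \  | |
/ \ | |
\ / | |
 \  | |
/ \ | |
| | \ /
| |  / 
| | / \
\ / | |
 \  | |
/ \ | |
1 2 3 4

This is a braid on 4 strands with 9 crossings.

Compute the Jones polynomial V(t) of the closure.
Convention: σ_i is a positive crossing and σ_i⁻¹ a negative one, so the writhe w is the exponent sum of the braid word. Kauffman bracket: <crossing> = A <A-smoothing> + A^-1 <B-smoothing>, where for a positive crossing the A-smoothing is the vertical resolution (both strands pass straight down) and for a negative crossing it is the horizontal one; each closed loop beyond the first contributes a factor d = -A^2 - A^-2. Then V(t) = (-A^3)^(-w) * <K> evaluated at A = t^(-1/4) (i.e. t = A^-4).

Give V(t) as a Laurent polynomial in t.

Reading the diagram top to bottom ('/'-over between positions i,i+1 = s_i, '\'-over = s_i^-1): braid word = s2 s1^-1 s1^-1 s1^-1 s2 s1^-1 s1^-1 s3 s1^-1.
Braid: s2 s1^-1 s1^-1 s1^-1 s2 s1^-1 s1^-1 s3 s1^-1 on 4 strands, 9 crossings.
Writhe w = (#positive) - (#negative) = 3 - 6 = -3.
State-sum expansion of <K>. There are 2^9 = 512 states.
For each crossing: s=0 is the vertical smoothing, s=1 horizontal. Crossing k contributes A^(sign_k * (1 - 2*s_k)); loop factor d = -A^2 - A^-2.
Tabulate the states by total A-exponent and number of loops L (A-exp: L × count):
  A^9: L=8 ×1
  A^7: L=7 ×9
  A^5: L=6 ×36
  A^3: L=5 ×84
  A^1: L=4 ×126
  A^-1: L=3 ×124, L=5 ×2
  A^-3: L=2 ×75, L=4 ×9
  A^-5: L=1 ×21, L=3 ×15
  A^-7: L=2 ×8, L=4 ×1
  A^-9: L=3 ×1
Each group contributes A^e * Σ count * d^(L-1):
Powers of d = -A^2 - A^-2: d^2 = A^4 + 2 + A^-4; d^3 = -A^6 - 3*A^2 - 3*A^-2 - A^-6; d^4 = A^8 + 4*A^4 + 6 + 4*A^-4 + A^-8; d^5 = -A^10 - 5*A^6 - 10*A^2 - 10*A^-2 - 5*A^-6 - A^-10; d^6 = A^12 + 6*A^8 + 15*A^4 + 20 + 15*A^-4 + 6*A^-8 + A^-12; d^7 = -A^14 - 7*A^10 - 21*A^6 - 35*A^2 - 35*A^-2 - 21*A^-6 - 7*A^-10 - A^-14.
  A^9 * (d^7) = -A^23 - 7*A^19 - 21*A^15 - 35*A^11 - 35*A^7 - 21*A^3 - 7*A^-1 - A^-5
  A^7 * (9*d^6) = 9*A^19 + 54*A^15 + 135*A^11 + 180*A^7 + 135*A^3 + 54*A^-1 + 9*A^-5
  A^5 * (36*d^5) = -36*A^15 - 180*A^11 - 360*A^7 - 360*A^3 - 180*A^-1 - 36*A^-5
  A^3 * (84*d^4) = 84*A^11 + 336*A^7 + 504*A^3 + 336*A^-1 + 84*A^-5
  A^1 * (126*d^3) = -126*A^7 - 378*A^3 - 378*A^-1 - 126*A^-5
  A^-1 * (124*d^2 + 2*d^4) = 2*A^7 + 132*A^3 + 260*A^-1 + 132*A^-5 + 2*A^-9
  A^-3 * (75*d + 9*d^3) = -9*A^3 - 102*A^-1 - 102*A^-5 - 9*A^-9
  A^-5 * (21 + 15*d^2) = 15*A^-1 + 51*A^-5 + 15*A^-9
  A^-7 * (8*d + d^3) = -A^-1 - 11*A^-5 - 11*A^-9 - A^-13
  A^-9 * (d^2) = A^-5 + 2*A^-9 + A^-13
Summing the groups: <K> = -A^23 + 2*A^19 - 3*A^15 + 4*A^11 - 3*A^7 + 3*A^3 - 3*A^-1 + A^-5 - A^-9
Normalise by the writhe: (-A^3)^(-w) = (-A^3)^(3) = -A^9, so f(A) = -A^9 * <K> = A^32 - 2*A^28 + 3*A^24 - 4*A^20 + 3*A^16 - 3*A^12 + 3*A^8 - A^4 + 1.
Substitute A = t^(-1/4), i.e. A^e → t^(-e/4): V(t) = 1 - t^-1 + 3*t^-2 - 3*t^-3 + 3*t^-4 - 4*t^-5 + 3*t^-6 - 2*t^-7 + t^-8

Answer: 1 - t^-1 + 3*t^-2 - 3*t^-3 + 3*t^-4 - 4*t^-5 + 3*t^-6 - 2*t^-7 + t^-8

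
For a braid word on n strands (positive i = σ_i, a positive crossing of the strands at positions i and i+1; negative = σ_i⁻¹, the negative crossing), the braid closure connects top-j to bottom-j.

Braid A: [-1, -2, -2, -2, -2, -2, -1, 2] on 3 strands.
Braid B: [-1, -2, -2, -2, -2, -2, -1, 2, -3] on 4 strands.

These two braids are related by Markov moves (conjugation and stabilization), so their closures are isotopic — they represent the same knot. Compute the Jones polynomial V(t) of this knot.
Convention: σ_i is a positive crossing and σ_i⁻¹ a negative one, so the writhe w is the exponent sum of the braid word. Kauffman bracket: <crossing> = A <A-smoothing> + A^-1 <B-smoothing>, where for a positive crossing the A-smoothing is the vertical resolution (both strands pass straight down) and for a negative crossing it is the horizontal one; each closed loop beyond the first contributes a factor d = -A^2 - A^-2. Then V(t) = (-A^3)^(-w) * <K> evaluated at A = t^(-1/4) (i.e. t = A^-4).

Markov-equivalent braids have isotopic closures, hence identical knot invariants. Strip the Markov moves from each word to reach a common short braid β, then compute V(t) once on β.
Braid A: s1^-1 s2^-1 s2^-1 s2^-1 s2^-1 s2^-1 s1^-1 s2 on 3 strands has no conjugating prefix/suffix or stabilization to strip; take β = s1^-1 s2^-1 s2^-1 s2^-1 s2^-1 s2^-1 s1^-1 s2.
Braid B: s1^-1 s2^-1 s2^-1 s2^-1 s2^-1 s2^-1 s1^-1 s2 s3^-1 on 4 strands reduces by inverse Markov moves (closure unchanged at each step):
  Destabilize: the word has the form β·s3^-1 where s3^-1 occurs only as the final letter (β ∈ B_3); drop it and the last strand → 3 strands.
Reduced to β = s1^-1 s2^-1 s2^-1 s2^-1 s2^-1 s2^-1 s1^-1 s2 on 3 strands, 8 crossings.
Both give the same β = s1^-1 s2^-1 s2^-1 s2^-1 s2^-1 s2^-1 s1^-1 s2 on 3 strands, so one state sum suffices:
Braid: s1^-1 s2^-1 s2^-1 s2^-1 s2^-1 s2^-1 s1^-1 s2 on 3 strands, 8 crossings.
Writhe w = (#positive) - (#negative) = 1 - 7 = -6.
State-sum expansion of <K>. There are 2^8 = 256 states.
Each crossing splits two ways (0=vertical, 1=horizontal). The state's weight is A^(#A-smoothings - #B-smoothings) * d^(loops - 1).
Tabulate the states by total A-exponent and number of loops L (A-exp: L × count):
  A^8: L=6 ×1
  A^6: L=5 ×8
  A^4: L=4 ×25, L=6 ×3
  A^2: L=3 ×40, L=5 ×15, L=7 ×1
  A^0: L=2 ×35, L=4 ×30, L=6 ×5
  A^-2: L=1 ×15, L=3 ×31, L=5 ×10
  A^-4: L=2 ×18, L=4 ×10
  A^-6: L=1 ×2, L=3 ×6
  A^-8: L=2 ×1
Each group contributes A^e * Σ count * d^(L-1):
Powers of d = -A^2 - A^-2: d^2 = A^4 + 2 + A^-4; d^3 = -A^6 - 3*A^2 - 3*A^-2 - A^-6; d^4 = A^8 + 4*A^4 + 6 + 4*A^-4 + A^-8; d^5 = -A^10 - 5*A^6 - 10*A^2 - 10*A^-2 - 5*A^-6 - A^-10; d^6 = A^12 + 6*A^8 + 15*A^4 + 20 + 15*A^-4 + 6*A^-8 + A^-12.
  A^8 * (d^5) = -A^18 - 5*A^14 - 10*A^10 - 10*A^6 - 5*A^2 - A^-2
  A^6 * (8*d^4) = 8*A^14 + 32*A^10 + 48*A^6 + 32*A^2 + 8*A^-2
  A^4 * (25*d^3 + 3*d^5) = -3*A^14 - 40*A^10 - 105*A^6 - 105*A^2 - 40*A^-2 - 3*A^-6
  A^2 * (40*d^2 + 15*d^4 + d^6) = A^14 + 21*A^10 + 115*A^6 + 190*A^2 + 115*A^-2 + 21*A^-6 + A^-10
  A^0 * (35*d + 30*d^3 + 5*d^5) = -5*A^10 - 55*A^6 - 175*A^2 - 175*A^-2 - 55*A^-6 - 5*A^-10
  A^-2 * (15 + 31*d^2 + 10*d^4) = 10*A^6 + 71*A^2 + 137*A^-2 + 71*A^-6 + 10*A^-10
  A^-4 * (18*d + 10*d^3) = -10*A^2 - 48*A^-2 - 48*A^-6 - 10*A^-10
  A^-6 * (2 + 6*d^2) = 6*A^-2 + 14*A^-6 + 6*A^-10
  A^-8 * (d) = -A^-6 - A^-10
Summing the groups: <K> = -A^18 + A^14 - 2*A^10 + 3*A^6 - 2*A^2 + 2*A^-2 - A^-6 + A^-10
Normalise by the writhe: (-A^3)^(-w) = (-A^3)^(6) = A^18, so f(A) = A^18 * <K> = -A^36 + A^32 - 2*A^28 + 3*A^24 - 2*A^20 + 2*A^16 - A^12 + A^8.
Substitute A = t^(-1/4), i.e. A^e → t^(-e/4): V(t) = t^-2 - t^-3 + 2*t^-4 - 2*t^-5 + 3*t^-6 - 2*t^-7 + t^-8 - t^-9

Answer: t^-2 - t^-3 + 2*t^-4 - 2*t^-5 + 3*t^-6 - 2*t^-7 + t^-8 - t^-9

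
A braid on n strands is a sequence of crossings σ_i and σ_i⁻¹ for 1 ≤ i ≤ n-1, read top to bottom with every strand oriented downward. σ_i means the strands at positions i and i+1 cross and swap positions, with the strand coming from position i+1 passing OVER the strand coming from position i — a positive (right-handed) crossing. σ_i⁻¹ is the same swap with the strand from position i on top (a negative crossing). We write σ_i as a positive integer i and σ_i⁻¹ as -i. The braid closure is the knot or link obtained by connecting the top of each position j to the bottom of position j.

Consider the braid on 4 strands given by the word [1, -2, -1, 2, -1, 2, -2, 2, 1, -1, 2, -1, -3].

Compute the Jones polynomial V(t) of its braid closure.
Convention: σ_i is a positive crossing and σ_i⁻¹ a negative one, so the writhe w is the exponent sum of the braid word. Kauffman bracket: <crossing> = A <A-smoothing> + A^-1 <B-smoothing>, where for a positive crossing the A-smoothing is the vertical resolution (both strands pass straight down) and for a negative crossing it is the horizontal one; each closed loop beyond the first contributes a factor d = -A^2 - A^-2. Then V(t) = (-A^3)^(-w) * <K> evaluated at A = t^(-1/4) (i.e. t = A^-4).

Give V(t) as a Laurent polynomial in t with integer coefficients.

The presented braid s1 s2^-1 s1^-1 s2 s1^-1 s2 s2^-1 s2 s1 s1^-1 s2 s1^-1 s3^-1 on 4 strands reduces by inverse Markov moves (closure unchanged at each step):
  Destabilize: the word has the form β·s3^-1 where s3^-1 occurs only as the final letter (β ∈ B_3); drop it and the last strand → 3 strands.
  Deconjugate: the word is γ·β·γ⁻¹ with γ = s1 s2^-1 (prefix) and γ⁻¹ = s2 s1^-1 (suffix); strip both.
Reduced to β = s1^-1 s2 s1^-1 s2 s2^-1 s2 s1 s1^-1 on 3 strands, 8 crossings.
Compute on β:
First cancel adjacent σ_i σ_i⁻¹ pairs (Reidemeister II — same braid, same closure): s1^-1 s2 s1^-1 s2 s2^-1 s2 s1 s1^-1 → s1^-1 s2 s1^-1 s2.
Braid: s1^-1 s2 s1^-1 s2 on 3 strands, 4 crossings.
Writhe w = (#positive) - (#negative) = 2 - 2 = 0.
Enumerate smoothing states for the bracket polynomial. There are 2^4 = 16 states.
For each crossing: s=0 is the vertical smoothing, s=1 horizontal. Crossing k contributes A^(sign_k * (1 - 2*s_k)); loop factor d = -A^2 - A^-2.
  state 0000: A-exp=+0, loops=3, term = A^0 * d^2
  state 0001: A-exp=-2, loops=2, term = A^-2 * d^1
  state 0010: A-exp=+2, loops=2, term = A^2 * d^1
  state 0011: A-exp=+0, loops=1, term = A^0 * d^0
  state 0100: A-exp=-2, loops=2, term = A^-2 * d^1
  state 0101: A-exp=-4, loops=3, term = A^-4 * d^2
  state 0110: A-exp=+0, loops=1, term = A^0 * d^0
  state 0111: A-exp=-2, loops=2, term = A^-2 * d^1
  state 1000: A-exp=+2, loops=2, term = A^2 * d^1
  state 1001: A-exp=+0, loops=1, term = A^0 * d^0
  state 1010: A-exp=+4, loops=3, term = A^4 * d^2
  state 1011: A-exp=+2, loops=2, term = A^2 * d^1
  state 1100: A-exp=+0, loops=1, term = A^0 * d^0
  state 1101: A-exp=-2, loops=2, term = A^-2 * d^1
  state 1110: A-exp=+2, loops=2, term = A^2 * d^1
  state 1111: A-exp=+0, loops=1, term = A^0 * d^0
Collect the terms by A-exponent (count of states per loop number):
Powers of d = -A^2 - A^-2: d^2 = A^4 + 2 + A^-4.
  A^4 * (d^2) = A^8 + 2*A^4 + 1
  A^2 * (4*d) = -4*A^4 - 4
  A^0 * (5 + d^2) = A^4 + 7 + A^-4
  A^-2 * (4*d) = -4 - 4*A^-4
  A^-4 * (d^2) = 1 + 2*A^-4 + A^-8
Summing the groups: <K> = A^8 - A^4 + 1 - A^-4 + A^-8
Normalise by the writhe: (-A^3)^(-w) = (-A^3)^(0) = 1, so f(A) = 1 * <K> = A^8 - A^4 + 1 - A^-4 + A^-8.
Substitute A = t^(-1/4), i.e. A^e → t^(-e/4): V(t) = t^2 - t + 1 - t^-1 + t^-2

Answer: t^2 - t + 1 - t^-1 + t^-2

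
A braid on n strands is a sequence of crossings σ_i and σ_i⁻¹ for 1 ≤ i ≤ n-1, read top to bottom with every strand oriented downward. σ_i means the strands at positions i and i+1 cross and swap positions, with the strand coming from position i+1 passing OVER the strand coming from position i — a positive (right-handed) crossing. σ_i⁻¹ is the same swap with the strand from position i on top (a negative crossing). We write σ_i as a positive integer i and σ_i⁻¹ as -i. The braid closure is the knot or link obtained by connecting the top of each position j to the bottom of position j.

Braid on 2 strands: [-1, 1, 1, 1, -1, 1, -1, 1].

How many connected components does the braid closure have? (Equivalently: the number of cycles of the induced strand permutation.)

2

Derivation:
Track the strand permutation on 2 strands, starting from identity.
  step 1: s1^-1 swaps positions 1,2 -> [2 1]
  step 2: s1 swaps positions 1,2 -> [1 2]
  step 3: s1 swaps positions 1,2 -> [2 1]
  step 4: s1 swaps positions 1,2 -> [1 2]
  step 5: s1^-1 swaps positions 1,2 -> [2 1]
  step 6: s1 swaps positions 1,2 -> [1 2]
  step 7: s1^-1 swaps positions 1,2 -> [2 1]
  step 8: s1 swaps positions 1,2 -> [1 2]
Final permutation (position -> original strand): [1 2]
Closure components = cycle count of this permutation = 2.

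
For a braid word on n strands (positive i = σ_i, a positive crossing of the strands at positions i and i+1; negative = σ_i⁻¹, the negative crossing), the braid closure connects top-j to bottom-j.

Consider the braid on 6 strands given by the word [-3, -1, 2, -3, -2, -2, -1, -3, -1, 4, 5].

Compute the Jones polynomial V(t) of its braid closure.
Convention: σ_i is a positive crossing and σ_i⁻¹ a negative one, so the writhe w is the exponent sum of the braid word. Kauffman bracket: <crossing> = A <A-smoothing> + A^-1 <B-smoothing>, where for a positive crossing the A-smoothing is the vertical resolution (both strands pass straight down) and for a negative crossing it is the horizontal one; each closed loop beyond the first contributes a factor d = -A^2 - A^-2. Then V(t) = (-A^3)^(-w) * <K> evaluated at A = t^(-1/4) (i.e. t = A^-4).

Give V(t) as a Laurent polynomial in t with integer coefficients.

t^-2 - t^-3 + 3*t^-4 - 3*t^-5 + 4*t^-6 - 4*t^-7 + 2*t^-8 - 2*t^-9 + t^-10

Derivation:
The presented braid s3^-1 s1^-1 s2 s3^-1 s2^-1 s2^-1 s1^-1 s3^-1 s1^-1 s4 s5 on 6 strands reduces by inverse Markov moves (closure unchanged at each step):
  Destabilize: the word has the form β·s5 where s5 occurs only as the final letter (β ∈ B_5); drop it and the last strand → 5 strands.
  Destabilize: the word has the form β·s4 where s4 occurs only as the final letter (β ∈ B_4); drop it and the last strand → 4 strands.
Reduced to β = s3^-1 s1^-1 s2 s3^-1 s2^-1 s2^-1 s1^-1 s3^-1 s1^-1 on 4 strands, 9 crossings.
Compute on β:
Braid: s3^-1 s1^-1 s2 s3^-1 s2^-1 s2^-1 s1^-1 s3^-1 s1^-1 on 4 strands, 9 crossings.
Writhe w = (#positive) - (#negative) = 1 - 8 = -7.
State-sum expansion of <K>. There are 2^9 = 512 states.
Each crossing splits two ways (0=vertical, 1=horizontal). The state's weight is A^(#A-smoothings - #B-smoothings) * d^(loops - 1).
Tabulate the states by total A-exponent and number of loops L (A-exp: L × count):
  A^9: L=6 ×1
  A^7: L=5 ×9
  A^5: L=4 ×34, L=6 ×2
  A^3: L=3 ×67, L=5 ×17
  A^1: L=2 ×69, L=4 ×56, L=6 ×1
  A^-1: L=1 ×30, L=3 ×88, L=5 ×8
  A^-3: L=2 ×61, L=4 ×23
  A^-5: L=1 ×9, L=3 ×26, L=5 ×1
  A^-7: L=2 ×6, L=4 ×3
  A^-9: L=3 ×1
Each group contributes A^e * Σ count * d^(L-1):
Powers of d = -A^2 - A^-2: d^2 = A^4 + 2 + A^-4; d^3 = -A^6 - 3*A^2 - 3*A^-2 - A^-6; d^4 = A^8 + 4*A^4 + 6 + 4*A^-4 + A^-8; d^5 = -A^10 - 5*A^6 - 10*A^2 - 10*A^-2 - 5*A^-6 - A^-10.
  A^9 * (d^5) = -A^19 - 5*A^15 - 10*A^11 - 10*A^7 - 5*A^3 - A^-1
  A^7 * (9*d^4) = 9*A^15 + 36*A^11 + 54*A^7 + 36*A^3 + 9*A^-1
  A^5 * (34*d^3 + 2*d^5) = -2*A^15 - 44*A^11 - 122*A^7 - 122*A^3 - 44*A^-1 - 2*A^-5
  A^3 * (67*d^2 + 17*d^4) = 17*A^11 + 135*A^7 + 236*A^3 + 135*A^-1 + 17*A^-5
  A^1 * (69*d + 56*d^3 + d^5) = -A^11 - 61*A^7 - 247*A^3 - 247*A^-1 - 61*A^-5 - A^-9
  A^-1 * (30 + 88*d^2 + 8*d^4) = 8*A^7 + 120*A^3 + 254*A^-1 + 120*A^-5 + 8*A^-9
  A^-3 * (61*d + 23*d^3) = -23*A^3 - 130*A^-1 - 130*A^-5 - 23*A^-9
  A^-5 * (9 + 26*d^2 + d^4) = A^3 + 30*A^-1 + 67*A^-5 + 30*A^-9 + A^-13
  A^-7 * (6*d + 3*d^3) = -3*A^-1 - 15*A^-5 - 15*A^-9 - 3*A^-13
  A^-9 * (d^2) = A^-5 + 2*A^-9 + A^-13
Summing the groups: <K> = -A^19 + 2*A^15 - 2*A^11 + 4*A^7 - 4*A^3 + 3*A^-1 - 3*A^-5 + A^-9 - A^-13
Normalise by the writhe: (-A^3)^(-w) = (-A^3)^(7) = -A^21, so f(A) = -A^21 * <K> = A^40 - 2*A^36 + 2*A^32 - 4*A^28 + 4*A^24 - 3*A^20 + 3*A^16 - A^12 + A^8.
Substitute A = t^(-1/4), i.e. A^e → t^(-e/4): V(t) = t^-2 - t^-3 + 3*t^-4 - 3*t^-5 + 4*t^-6 - 4*t^-7 + 2*t^-8 - 2*t^-9 + t^-10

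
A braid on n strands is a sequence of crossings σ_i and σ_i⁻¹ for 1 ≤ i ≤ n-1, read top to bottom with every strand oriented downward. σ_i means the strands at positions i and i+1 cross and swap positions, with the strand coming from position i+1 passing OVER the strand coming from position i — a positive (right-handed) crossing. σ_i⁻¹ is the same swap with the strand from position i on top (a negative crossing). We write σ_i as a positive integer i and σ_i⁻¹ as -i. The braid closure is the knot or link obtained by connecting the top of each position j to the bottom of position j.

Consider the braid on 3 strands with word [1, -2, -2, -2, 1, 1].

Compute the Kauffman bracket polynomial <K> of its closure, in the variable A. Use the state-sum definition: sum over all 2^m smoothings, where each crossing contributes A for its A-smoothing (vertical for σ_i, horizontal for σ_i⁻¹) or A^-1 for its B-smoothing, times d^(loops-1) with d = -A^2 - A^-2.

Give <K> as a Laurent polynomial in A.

Braid: s1 s2^-1 s2^-1 s2^-1 s1 s1 on 3 strands, 6 crossings.
Writhe w = (#positive) - (#negative) = 3 - 3 = 0.
Enumerate smoothing states for the bracket polynomial. There are 2^6 = 64 states.
Smooth each crossing (0=||, 1=⌣⌢); contribution A^(Σ sign_k(1-2s_k)) * d^(L-1).
Tabulate the states by total A-exponent and number of loops L (A-exp: L × count):
  A^6: L=4 ×1
  A^4: L=3 ×6
  A^2: L=2 ×12, L=4 ×3
  A^0: L=1 ×9, L=3 ×10, L=5 ×1
  A^-2: L=2 ×12, L=4 ×3
  A^-4: L=3 ×6
  A^-6: L=4 ×1
Each group contributes A^e * Σ count * d^(L-1):
Powers of d = -A^2 - A^-2: d^2 = A^4 + 2 + A^-4; d^3 = -A^6 - 3*A^2 - 3*A^-2 - A^-6; d^4 = A^8 + 4*A^4 + 6 + 4*A^-4 + A^-8.
  A^6 * (d^3) = -A^12 - 3*A^8 - 3*A^4 - 1
  A^4 * (6*d^2) = 6*A^8 + 12*A^4 + 6
  A^2 * (12*d + 3*d^3) = -3*A^8 - 21*A^4 - 21 - 3*A^-4
  A^0 * (9 + 10*d^2 + d^4) = A^8 + 14*A^4 + 35 + 14*A^-4 + A^-8
  A^-2 * (12*d + 3*d^3) = -3*A^4 - 21 - 21*A^-4 - 3*A^-8
  A^-4 * (6*d^2) = 6 + 12*A^-4 + 6*A^-8
  A^-6 * (d^3) = -1 - 3*A^-4 - 3*A^-8 - A^-12
Summing the groups: <K> = -A^12 + A^8 - A^4 + 3 - A^-4 + A^-8 - A^-12

Answer: -A^12 + A^8 - A^4 + 3 - A^-4 + A^-8 - A^-12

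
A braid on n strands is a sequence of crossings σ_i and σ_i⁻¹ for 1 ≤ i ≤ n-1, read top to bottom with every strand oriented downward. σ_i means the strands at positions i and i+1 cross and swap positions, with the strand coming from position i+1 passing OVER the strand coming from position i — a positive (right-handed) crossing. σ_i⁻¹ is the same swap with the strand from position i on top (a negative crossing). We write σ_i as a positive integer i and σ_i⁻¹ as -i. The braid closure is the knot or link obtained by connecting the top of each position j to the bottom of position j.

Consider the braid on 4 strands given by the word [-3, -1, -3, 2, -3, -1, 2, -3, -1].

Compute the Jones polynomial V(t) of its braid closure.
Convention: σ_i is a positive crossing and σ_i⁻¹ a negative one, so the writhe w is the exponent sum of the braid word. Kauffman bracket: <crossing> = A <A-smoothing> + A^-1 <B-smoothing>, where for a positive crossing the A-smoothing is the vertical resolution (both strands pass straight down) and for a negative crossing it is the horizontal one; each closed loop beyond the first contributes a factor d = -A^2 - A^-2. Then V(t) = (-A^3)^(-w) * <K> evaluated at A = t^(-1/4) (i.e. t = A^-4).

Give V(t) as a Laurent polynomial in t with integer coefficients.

1 - 2*t^-1 + 4*t^-2 - 5*t^-3 + 7*t^-4 - 7*t^-5 + 6*t^-6 - 5*t^-7 + 3*t^-8 - t^-9

Derivation:
Braid: s3^-1 s1^-1 s3^-1 s2 s3^-1 s1^-1 s2 s3^-1 s1^-1 on 4 strands, 9 crossings.
Writhe w = (#positive) - (#negative) = 2 - 7 = -5.
State-sum expansion of <K>. There are 2^9 = 512 states.
For each crossing: s=0 is the vertical smoothing, s=1 horizontal. Crossing k contributes A^(sign_k * (1 - 2*s_k)); loop factor d = -A^2 - A^-2.
Tabulate the states by total A-exponent and number of loops L (A-exp: L × count):
  A^9: L=7 ×1
  A^7: L=6 ×9
  A^5: L=5 ×36
  A^3: L=4 ×83, L=6 ×1
  A^1: L=3 ×118, L=5 ×8
  A^-1: L=2 ×100, L=4 ×26
  A^-3: L=1 ×41, L=3 ×42, L=5 ×1
  A^-5: L=2 ×31, L=4 ×5
  A^-7: L=3 ×9
  A^-9: L=4 ×1
Each group contributes A^e * Σ count * d^(L-1):
Powers of d = -A^2 - A^-2: d^2 = A^4 + 2 + A^-4; d^3 = -A^6 - 3*A^2 - 3*A^-2 - A^-6; d^4 = A^8 + 4*A^4 + 6 + 4*A^-4 + A^-8; d^5 = -A^10 - 5*A^6 - 10*A^2 - 10*A^-2 - 5*A^-6 - A^-10; d^6 = A^12 + 6*A^8 + 15*A^4 + 20 + 15*A^-4 + 6*A^-8 + A^-12.
  A^9 * (d^6) = A^21 + 6*A^17 + 15*A^13 + 20*A^9 + 15*A^5 + 6*A + A^-3
  A^7 * (9*d^5) = -9*A^17 - 45*A^13 - 90*A^9 - 90*A^5 - 45*A - 9*A^-3
  A^5 * (36*d^4) = 36*A^13 + 144*A^9 + 216*A^5 + 144*A + 36*A^-3
  A^3 * (83*d^3 + d^5) = -A^13 - 88*A^9 - 259*A^5 - 259*A - 88*A^-3 - A^-7
  A^1 * (118*d^2 + 8*d^4) = 8*A^9 + 150*A^5 + 284*A + 150*A^-3 + 8*A^-7
  A^-1 * (100*d + 26*d^3) = -26*A^5 - 178*A - 178*A^-3 - 26*A^-7
  A^-3 * (41 + 42*d^2 + d^4) = A^5 + 46*A + 131*A^-3 + 46*A^-7 + A^-11
  A^-5 * (31*d + 5*d^3) = -5*A - 46*A^-3 - 46*A^-7 - 5*A^-11
  A^-7 * (9*d^2) = 9*A^-3 + 18*A^-7 + 9*A^-11
  A^-9 * (d^3) = -A^-3 - 3*A^-7 - 3*A^-11 - A^-15
Summing the groups: <K> = A^21 - 3*A^17 + 5*A^13 - 6*A^9 + 7*A^5 - 7*A + 5*A^-3 - 4*A^-7 + 2*A^-11 - A^-15
Normalise by the writhe: (-A^3)^(-w) = (-A^3)^(5) = -A^15, so f(A) = -A^15 * <K> = -A^36 + 3*A^32 - 5*A^28 + 6*A^24 - 7*A^20 + 7*A^16 - 5*A^12 + 4*A^8 - 2*A^4 + 1.
Substitute A = t^(-1/4), i.e. A^e → t^(-e/4): V(t) = 1 - 2*t^-1 + 4*t^-2 - 5*t^-3 + 7*t^-4 - 7*t^-5 + 6*t^-6 - 5*t^-7 + 3*t^-8 - t^-9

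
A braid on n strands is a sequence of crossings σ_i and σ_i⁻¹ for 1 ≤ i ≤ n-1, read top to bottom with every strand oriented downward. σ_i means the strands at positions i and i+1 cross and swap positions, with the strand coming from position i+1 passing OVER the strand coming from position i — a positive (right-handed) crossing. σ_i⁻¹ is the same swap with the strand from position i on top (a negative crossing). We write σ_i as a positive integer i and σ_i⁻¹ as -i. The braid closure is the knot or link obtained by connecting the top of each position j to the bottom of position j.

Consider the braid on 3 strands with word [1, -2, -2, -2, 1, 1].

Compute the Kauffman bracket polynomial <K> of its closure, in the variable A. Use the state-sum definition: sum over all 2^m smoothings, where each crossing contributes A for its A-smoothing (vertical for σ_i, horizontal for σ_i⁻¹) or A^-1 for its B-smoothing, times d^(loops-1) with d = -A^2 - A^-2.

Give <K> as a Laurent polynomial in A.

-A^12 + A^8 - A^4 + 3 - A^-4 + A^-8 - A^-12

Derivation:
Braid: s1 s2^-1 s2^-1 s2^-1 s1 s1 on 3 strands, 6 crossings.
Writhe w = (#positive) - (#negative) = 3 - 3 = 0.
Computing the Kauffman bracket via state sum. There are 2^6 = 64 states.
Each crossing splits two ways (0=vertical, 1=horizontal). The state's weight is A^(#A-smoothings - #B-smoothings) * d^(loops - 1).
Tabulate the states by total A-exponent and number of loops L (A-exp: L × count):
  A^6: L=4 ×1
  A^4: L=3 ×6
  A^2: L=2 ×12, L=4 ×3
  A^0: L=1 ×9, L=3 ×10, L=5 ×1
  A^-2: L=2 ×12, L=4 ×3
  A^-4: L=3 ×6
  A^-6: L=4 ×1
Each group contributes A^e * Σ count * d^(L-1):
Powers of d = -A^2 - A^-2: d^2 = A^4 + 2 + A^-4; d^3 = -A^6 - 3*A^2 - 3*A^-2 - A^-6; d^4 = A^8 + 4*A^4 + 6 + 4*A^-4 + A^-8.
  A^6 * (d^3) = -A^12 - 3*A^8 - 3*A^4 - 1
  A^4 * (6*d^2) = 6*A^8 + 12*A^4 + 6
  A^2 * (12*d + 3*d^3) = -3*A^8 - 21*A^4 - 21 - 3*A^-4
  A^0 * (9 + 10*d^2 + d^4) = A^8 + 14*A^4 + 35 + 14*A^-4 + A^-8
  A^-2 * (12*d + 3*d^3) = -3*A^4 - 21 - 21*A^-4 - 3*A^-8
  A^-4 * (6*d^2) = 6 + 12*A^-4 + 6*A^-8
  A^-6 * (d^3) = -1 - 3*A^-4 - 3*A^-8 - A^-12
Summing the groups: <K> = -A^12 + A^8 - A^4 + 3 - A^-4 + A^-8 - A^-12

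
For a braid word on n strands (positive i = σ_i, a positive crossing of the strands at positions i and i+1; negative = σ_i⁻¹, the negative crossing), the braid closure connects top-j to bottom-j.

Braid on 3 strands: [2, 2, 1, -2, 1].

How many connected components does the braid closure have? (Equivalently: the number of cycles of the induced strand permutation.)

Track the strand permutation on 3 strands, starting from identity.
  step 1: s2 swaps positions 2,3 -> [1 3 2]
  step 2: s2 swaps positions 2,3 -> [1 2 3]
  step 3: s1 swaps positions 1,2 -> [2 1 3]
  step 4: s2^-1 swaps positions 2,3 -> [2 3 1]
  step 5: s1 swaps positions 1,2 -> [3 2 1]
Final permutation (position -> original strand): [3 2 1]
Closure components = cycle count of this permutation = 2.

Answer: 2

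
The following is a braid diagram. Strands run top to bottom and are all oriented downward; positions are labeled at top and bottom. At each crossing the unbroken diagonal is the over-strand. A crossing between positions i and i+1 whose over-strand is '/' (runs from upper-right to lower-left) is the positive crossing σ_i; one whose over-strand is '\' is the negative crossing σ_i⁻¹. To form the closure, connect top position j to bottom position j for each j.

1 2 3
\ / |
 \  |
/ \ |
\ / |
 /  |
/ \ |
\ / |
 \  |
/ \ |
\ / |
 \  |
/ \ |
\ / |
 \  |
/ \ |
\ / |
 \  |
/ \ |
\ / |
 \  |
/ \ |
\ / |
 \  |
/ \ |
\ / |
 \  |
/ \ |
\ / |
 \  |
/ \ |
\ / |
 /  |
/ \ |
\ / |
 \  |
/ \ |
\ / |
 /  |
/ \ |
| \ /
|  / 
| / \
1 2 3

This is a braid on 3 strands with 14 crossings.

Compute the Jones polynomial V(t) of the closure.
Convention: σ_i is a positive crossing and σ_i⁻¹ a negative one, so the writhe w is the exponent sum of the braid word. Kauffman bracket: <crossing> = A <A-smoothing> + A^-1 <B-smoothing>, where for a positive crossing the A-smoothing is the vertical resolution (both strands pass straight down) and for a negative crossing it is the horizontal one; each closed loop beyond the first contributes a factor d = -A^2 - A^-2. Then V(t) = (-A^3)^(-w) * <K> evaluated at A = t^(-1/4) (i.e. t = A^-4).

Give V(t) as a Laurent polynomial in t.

t^-3 + t^-5 - t^-6 + t^-7 - t^-8 + t^-9 - t^-10

Derivation:
Reading the diagram top to bottom ('/'-over between positions i,i+1 = s_i, '\'-over = s_i^-1): braid word = s1^-1 s1 s1^-1 s1^-1 s1^-1 s1^-1 s1^-1 s1^-1 s1^-1 s1^-1 s1 s1^-1 s1 s2.
The presented braid s1^-1 s1 s1^-1 s1^-1 s1^-1 s1^-1 s1^-1 s1^-1 s1^-1 s1^-1 s1 s1^-1 s1 s2 on 3 strands reduces by inverse Markov moves (closure unchanged at each step):
  Destabilize: the word has the form β·s2 where s2 occurs only as the final letter (β ∈ B_2); drop it and the last strand → 2 strands.
  Deconjugate: the word is γ·β·γ⁻¹ with γ = s1^-1 (prefix) and γ⁻¹ = s1 (suffix); strip both.
  Deconjugate: the word is γ·β·γ⁻¹ with γ = s1 s1^-1 (prefix) and γ⁻¹ = s1 s1^-1 (suffix); strip both.
Reduced to β = s1^-1 s1^-1 s1^-1 s1^-1 s1^-1 s1^-1 s1^-1 on 2 strands, 7 crossings.
Compute on β:
Braid: s1^-1 s1^-1 s1^-1 s1^-1 s1^-1 s1^-1 s1^-1 on 2 strands, 7 crossings.
Writhe w = (#positive) - (#negative) = 0 - 7 = -7.
Computing the Kauffman bracket via state sum. There are 2^7 = 128 states.
Each crossing splits two ways (0=vertical, 1=horizontal). The state's weight is A^(#A-smoothings - #B-smoothings) * d^(loops - 1).
Tabulate the states by total A-exponent and number of loops L (A-exp: L × count):
  A^7: L=7 ×1
  A^5: L=6 ×7
  A^3: L=5 ×21
  A^1: L=4 ×35
  A^-1: L=3 ×35
  A^-3: L=2 ×21
  A^-5: L=1 ×7
  A^-7: L=2 ×1
Each group contributes A^e * Σ count * d^(L-1):
Powers of d = -A^2 - A^-2: d^2 = A^4 + 2 + A^-4; d^3 = -A^6 - 3*A^2 - 3*A^-2 - A^-6; d^4 = A^8 + 4*A^4 + 6 + 4*A^-4 + A^-8; d^5 = -A^10 - 5*A^6 - 10*A^2 - 10*A^-2 - 5*A^-6 - A^-10; d^6 = A^12 + 6*A^8 + 15*A^4 + 20 + 15*A^-4 + 6*A^-8 + A^-12.
  A^7 * (d^6) = A^19 + 6*A^15 + 15*A^11 + 20*A^7 + 15*A^3 + 6*A^-1 + A^-5
  A^5 * (7*d^5) = -7*A^15 - 35*A^11 - 70*A^7 - 70*A^3 - 35*A^-1 - 7*A^-5
  A^3 * (21*d^4) = 21*A^11 + 84*A^7 + 126*A^3 + 84*A^-1 + 21*A^-5
  A^1 * (35*d^3) = -35*A^7 - 105*A^3 - 105*A^-1 - 35*A^-5
  A^-1 * (35*d^2) = 35*A^3 + 70*A^-1 + 35*A^-5
  A^-3 * (21*d) = -21*A^-1 - 21*A^-5
  A^-5 * (7) = 7*A^-5
  A^-7 * (d) = -A^-5 - A^-9
Summing the groups: <K> = A^19 - A^15 + A^11 - A^7 + A^3 - A^-1 - A^-9
Normalise by the writhe: (-A^3)^(-w) = (-A^3)^(7) = -A^21, so f(A) = -A^21 * <K> = -A^40 + A^36 - A^32 + A^28 - A^24 + A^20 + A^12.
Substitute A = t^(-1/4), i.e. A^e → t^(-e/4): V(t) = t^-3 + t^-5 - t^-6 + t^-7 - t^-8 + t^-9 - t^-10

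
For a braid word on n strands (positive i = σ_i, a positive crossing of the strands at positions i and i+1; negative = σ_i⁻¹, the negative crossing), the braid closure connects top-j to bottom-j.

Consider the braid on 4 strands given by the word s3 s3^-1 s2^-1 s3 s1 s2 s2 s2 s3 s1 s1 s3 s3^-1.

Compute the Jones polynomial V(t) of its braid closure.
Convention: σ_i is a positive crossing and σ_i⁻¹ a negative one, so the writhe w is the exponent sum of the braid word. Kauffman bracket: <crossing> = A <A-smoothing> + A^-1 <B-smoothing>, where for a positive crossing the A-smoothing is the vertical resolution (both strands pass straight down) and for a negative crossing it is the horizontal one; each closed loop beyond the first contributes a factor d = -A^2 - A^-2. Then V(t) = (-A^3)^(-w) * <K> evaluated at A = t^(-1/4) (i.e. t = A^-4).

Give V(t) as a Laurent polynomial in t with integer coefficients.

The presented braid s3 s3^-1 s2^-1 s3 s1 s2 s2 s2 s3 s1 s1 s3 s3^-1 on 4 strands reduces by inverse Markov moves (closure unchanged at each step):
  Deconjugate: the word is γ·β·γ⁻¹ with γ = s3 s3^-1 (prefix) and γ⁻¹ = s3 s3^-1 (suffix); strip both.
Reduced to β = s2^-1 s3 s1 s2 s2 s2 s3 s1 s1 on 4 strands, 9 crossings.
Compute on β:
Braid: s2^-1 s3 s1 s2 s2 s2 s3 s1 s1 on 4 strands, 9 crossings.
Writhe w = (#positive) - (#negative) = 8 - 1 = 7.
Enumerate smoothing states for the bracket polynomial. There are 2^9 = 512 states.
Smooth each crossing (0=||, 1=⌣⌢); contribution A^(Σ sign_k(1-2s_k)) * d^(L-1).
Tabulate the states by total A-exponent and number of loops L (A-exp: L × count):
  A^9: L=3 ×1
  A^7: L=2 ×5, L=4 ×4
  A^5: L=1 ×6, L=3 ×27, L=5 ×3
  A^3: L=2 ×57, L=4 ×26, L=6 ×1
  A^1: L=1 ×39, L=3 ×77, L=5 ×10
  A^-1: L=2 ×81, L=4 ×44, L=6 ×1
  A^-3: L=3 ×73, L=5 ×11
  A^-5: L=4 ×35, L=6 ×1
  A^-7: L=5 ×9
  A^-9: L=6 ×1
Each group contributes A^e * Σ count * d^(L-1):
Powers of d = -A^2 - A^-2: d^2 = A^4 + 2 + A^-4; d^3 = -A^6 - 3*A^2 - 3*A^-2 - A^-6; d^4 = A^8 + 4*A^4 + 6 + 4*A^-4 + A^-8; d^5 = -A^10 - 5*A^6 - 10*A^2 - 10*A^-2 - 5*A^-6 - A^-10.
  A^9 * (d^2) = A^13 + 2*A^9 + A^5
  A^7 * (5*d + 4*d^3) = -4*A^13 - 17*A^9 - 17*A^5 - 4*A
  A^5 * (6 + 27*d^2 + 3*d^4) = 3*A^13 + 39*A^9 + 78*A^5 + 39*A + 3*A^-3
  A^3 * (57*d + 26*d^3 + d^5) = -A^13 - 31*A^9 - 145*A^5 - 145*A - 31*A^-3 - A^-7
  A^1 * (39 + 77*d^2 + 10*d^4) = 10*A^9 + 117*A^5 + 253*A + 117*A^-3 + 10*A^-7
  A^-1 * (81*d + 44*d^3 + d^5) = -A^9 - 49*A^5 - 223*A - 223*A^-3 - 49*A^-7 - A^-11
  A^-3 * (73*d^2 + 11*d^4) = 11*A^5 + 117*A + 212*A^-3 + 117*A^-7 + 11*A^-11
  A^-5 * (35*d^3 + d^5) = -A^5 - 40*A - 115*A^-3 - 115*A^-7 - 40*A^-11 - A^-15
  A^-7 * (9*d^4) = 9*A + 36*A^-3 + 54*A^-7 + 36*A^-11 + 9*A^-15
  A^-9 * (d^5) = -A - 5*A^-3 - 10*A^-7 - 10*A^-11 - 5*A^-15 - A^-19
Summing the groups: <K> = -A^13 + 2*A^9 - 5*A^5 + 5*A - 6*A^-3 + 6*A^-7 - 4*A^-11 + 3*A^-15 - A^-19
Normalise by the writhe: (-A^3)^(-w) = (-A^3)^(-7) = -A^-21, so f(A) = -A^-21 * <K> = A^-8 - 2*A^-12 + 5*A^-16 - 5*A^-20 + 6*A^-24 - 6*A^-28 + 4*A^-32 - 3*A^-36 + A^-40.
Substitute A = t^(-1/4), i.e. A^e → t^(-e/4): V(t) = t^10 - 3*t^9 + 4*t^8 - 6*t^7 + 6*t^6 - 5*t^5 + 5*t^4 - 2*t^3 + t^2

Answer: t^10 - 3*t^9 + 4*t^8 - 6*t^7 + 6*t^6 - 5*t^5 + 5*t^4 - 2*t^3 + t^2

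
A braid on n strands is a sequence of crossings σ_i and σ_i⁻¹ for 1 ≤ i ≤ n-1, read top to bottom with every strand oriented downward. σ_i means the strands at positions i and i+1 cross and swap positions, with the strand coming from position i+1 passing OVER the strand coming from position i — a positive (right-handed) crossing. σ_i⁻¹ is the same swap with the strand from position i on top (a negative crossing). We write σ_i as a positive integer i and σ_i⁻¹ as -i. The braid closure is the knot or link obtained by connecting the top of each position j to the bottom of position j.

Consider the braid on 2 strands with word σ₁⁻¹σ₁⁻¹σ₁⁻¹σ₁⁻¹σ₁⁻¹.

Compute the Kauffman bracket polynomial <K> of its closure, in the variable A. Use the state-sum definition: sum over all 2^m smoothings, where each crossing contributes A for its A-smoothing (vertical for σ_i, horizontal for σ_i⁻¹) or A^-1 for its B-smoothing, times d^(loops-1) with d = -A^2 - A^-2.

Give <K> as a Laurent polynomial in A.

A^13 - A^9 + A^5 - A - A^-7

Derivation:
Braid: s1^-1 s1^-1 s1^-1 s1^-1 s1^-1 on 2 strands, 5 crossings.
Writhe w = (#positive) - (#negative) = 0 - 5 = -5.
Enumerate smoothing states for the bracket polynomial. There are 2^5 = 32 states.
Each crossing splits two ways (0=vertical, 1=horizontal). The state's weight is A^(#A-smoothings - #B-smoothings) * d^(loops - 1).
  state 00000: A-exp=-5, loops=2, term = A^-5 * d^1
  state 00001: A-exp=-3, loops=1, term = A^-3 * d^0
  state 00010: A-exp=-3, loops=1, term = A^-3 * d^0
  state 00011: A-exp=-1, loops=2, term = A^-1 * d^1
  state 00100: A-exp=-3, loops=1, term = A^-3 * d^0
  state 00101: A-exp=-1, loops=2, term = A^-1 * d^1
  state 00110: A-exp=-1, loops=2, term = A^-1 * d^1
  state 00111: A-exp=+1, loops=3, term = A^1 * d^2
  state 01000: A-exp=-3, loops=1, term = A^-3 * d^0
  state 01001: A-exp=-1, loops=2, term = A^-1 * d^1
  state 01010: A-exp=-1, loops=2, term = A^-1 * d^1
  state 01011: A-exp=+1, loops=3, term = A^1 * d^2
  state 01100: A-exp=-1, loops=2, term = A^-1 * d^1
  state 01101: A-exp=+1, loops=3, term = A^1 * d^2
  state 01110: A-exp=+1, loops=3, term = A^1 * d^2
  state 01111: A-exp=+3, loops=4, term = A^3 * d^3
  state 10000: A-exp=-3, loops=1, term = A^-3 * d^0
  state 10001: A-exp=-1, loops=2, term = A^-1 * d^1
  state 10010: A-exp=-1, loops=2, term = A^-1 * d^1
  state 10011: A-exp=+1, loops=3, term = A^1 * d^2
  state 10100: A-exp=-1, loops=2, term = A^-1 * d^1
  state 10101: A-exp=+1, loops=3, term = A^1 * d^2
  state 10110: A-exp=+1, loops=3, term = A^1 * d^2
  state 10111: A-exp=+3, loops=4, term = A^3 * d^3
  state 11000: A-exp=-1, loops=2, term = A^-1 * d^1
  state 11001: A-exp=+1, loops=3, term = A^1 * d^2
  state 11010: A-exp=+1, loops=3, term = A^1 * d^2
  state 11011: A-exp=+3, loops=4, term = A^3 * d^3
  state 11100: A-exp=+1, loops=3, term = A^1 * d^2
  state 11101: A-exp=+3, loops=4, term = A^3 * d^3
  state 11110: A-exp=+3, loops=4, term = A^3 * d^3
  state 11111: A-exp=+5, loops=5, term = A^5 * d^4
Collect the terms by A-exponent (count of states per loop number):
Powers of d = -A^2 - A^-2: d^2 = A^4 + 2 + A^-4; d^3 = -A^6 - 3*A^2 - 3*A^-2 - A^-6; d^4 = A^8 + 4*A^4 + 6 + 4*A^-4 + A^-8.
  A^5 * (d^4) = A^13 + 4*A^9 + 6*A^5 + 4*A + A^-3
  A^3 * (5*d^3) = -5*A^9 - 15*A^5 - 15*A - 5*A^-3
  A^1 * (10*d^2) = 10*A^5 + 20*A + 10*A^-3
  A^-1 * (10*d) = -10*A - 10*A^-3
  A^-3 * (5) = 5*A^-3
  A^-5 * (d) = -A^-3 - A^-7
Summing the groups: <K> = A^13 - A^9 + A^5 - A - A^-7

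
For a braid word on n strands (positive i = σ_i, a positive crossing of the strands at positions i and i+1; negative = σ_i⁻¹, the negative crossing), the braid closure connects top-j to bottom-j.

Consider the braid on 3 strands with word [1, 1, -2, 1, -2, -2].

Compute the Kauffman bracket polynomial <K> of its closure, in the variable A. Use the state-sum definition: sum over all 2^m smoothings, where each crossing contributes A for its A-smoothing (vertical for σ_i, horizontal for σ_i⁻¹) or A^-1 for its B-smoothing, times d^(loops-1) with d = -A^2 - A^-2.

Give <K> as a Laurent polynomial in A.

Braid: s1 s1 s2^-1 s1 s2^-1 s2^-1 on 3 strands, 6 crossings.
Writhe w = (#positive) - (#negative) = 3 - 3 = 0.
Enumerate smoothing states for the bracket polynomial. There are 2^6 = 64 states.
For each crossing: s=0 is the vertical smoothing, s=1 horizontal. Crossing k contributes A^(sign_k * (1 - 2*s_k)); loop factor d = -A^2 - A^-2.
Tabulate the states by total A-exponent and number of loops L (A-exp: L × count):
  A^6: L=4 ×1
  A^4: L=3 ×6
  A^2: L=2 ×14, L=4 ×1
  A^0: L=1 ×13, L=3 ×7
  A^-2: L=2 ×14, L=4 ×1
  A^-4: L=3 ×6
  A^-6: L=4 ×1
Each group contributes A^e * Σ count * d^(L-1):
Powers of d = -A^2 - A^-2: d^2 = A^4 + 2 + A^-4; d^3 = -A^6 - 3*A^2 - 3*A^-2 - A^-6.
  A^6 * (d^3) = -A^12 - 3*A^8 - 3*A^4 - 1
  A^4 * (6*d^2) = 6*A^8 + 12*A^4 + 6
  A^2 * (14*d + d^3) = -A^8 - 17*A^4 - 17 - A^-4
  A^0 * (13 + 7*d^2) = 7*A^4 + 27 + 7*A^-4
  A^-2 * (14*d + d^3) = -A^4 - 17 - 17*A^-4 - A^-8
  A^-4 * (6*d^2) = 6 + 12*A^-4 + 6*A^-8
  A^-6 * (d^3) = -1 - 3*A^-4 - 3*A^-8 - A^-12
Summing the groups: <K> = -A^12 + 2*A^8 - 2*A^4 + 3 - 2*A^-4 + 2*A^-8 - A^-12

Answer: -A^12 + 2*A^8 - 2*A^4 + 3 - 2*A^-4 + 2*A^-8 - A^-12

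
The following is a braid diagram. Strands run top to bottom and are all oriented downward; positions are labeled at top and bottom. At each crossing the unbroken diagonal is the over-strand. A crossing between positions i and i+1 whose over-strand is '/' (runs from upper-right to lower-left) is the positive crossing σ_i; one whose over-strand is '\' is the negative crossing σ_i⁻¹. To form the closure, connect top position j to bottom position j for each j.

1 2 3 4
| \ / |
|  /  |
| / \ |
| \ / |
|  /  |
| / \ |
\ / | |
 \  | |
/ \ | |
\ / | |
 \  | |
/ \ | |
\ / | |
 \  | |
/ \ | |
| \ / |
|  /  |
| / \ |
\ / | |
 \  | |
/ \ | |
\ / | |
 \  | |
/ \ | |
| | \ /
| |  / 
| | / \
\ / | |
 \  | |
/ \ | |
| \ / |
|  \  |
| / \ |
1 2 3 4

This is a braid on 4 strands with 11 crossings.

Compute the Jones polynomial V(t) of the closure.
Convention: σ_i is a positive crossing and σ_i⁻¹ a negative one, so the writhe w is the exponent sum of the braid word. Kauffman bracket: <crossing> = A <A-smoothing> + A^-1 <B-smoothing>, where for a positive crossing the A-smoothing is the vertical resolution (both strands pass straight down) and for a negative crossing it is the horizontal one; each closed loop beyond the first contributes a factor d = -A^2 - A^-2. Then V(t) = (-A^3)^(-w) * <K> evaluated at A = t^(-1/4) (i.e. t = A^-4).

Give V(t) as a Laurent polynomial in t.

1 - t^-1 + 3*t^-2 - 3*t^-3 + 3*t^-4 - 4*t^-5 + 3*t^-6 - 2*t^-7 + t^-8

Derivation:
Reading the diagram top to bottom ('/'-over between positions i,i+1 = s_i, '\'-over = s_i^-1): braid word = s2 s2 s1^-1 s1^-1 s1^-1 s2 s1^-1 s1^-1 s3 s1^-1 s2^-1.
The presented braid s2 s2 s1^-1 s1^-1 s1^-1 s2 s1^-1 s1^-1 s3 s1^-1 s2^-1 on 4 strands reduces by inverse Markov moves (closure unchanged at each step):
  Deconjugate: the word is γ·β·γ⁻¹ with γ = s2 (prefix) and γ⁻¹ = s2^-1 (suffix); strip both.
Reduced to β = s2 s1^-1 s1^-1 s1^-1 s2 s1^-1 s1^-1 s3 s1^-1 on 4 strands, 9 crossings.
Compute on β:
Braid: s2 s1^-1 s1^-1 s1^-1 s2 s1^-1 s1^-1 s3 s1^-1 on 4 strands, 9 crossings.
Writhe w = (#positive) - (#negative) = 3 - 6 = -3.
State-sum expansion of <K>. There are 2^9 = 512 states.
Smooth each crossing (0=||, 1=⌣⌢); contribution A^(Σ sign_k(1-2s_k)) * d^(L-1).
Tabulate the states by total A-exponent and number of loops L (A-exp: L × count):
  A^9: L=8 ×1
  A^7: L=7 ×9
  A^5: L=6 ×36
  A^3: L=5 ×84
  A^1: L=4 ×126
  A^-1: L=3 ×124, L=5 ×2
  A^-3: L=2 ×75, L=4 ×9
  A^-5: L=1 ×21, L=3 ×15
  A^-7: L=2 ×8, L=4 ×1
  A^-9: L=3 ×1
Each group contributes A^e * Σ count * d^(L-1):
Powers of d = -A^2 - A^-2: d^2 = A^4 + 2 + A^-4; d^3 = -A^6 - 3*A^2 - 3*A^-2 - A^-6; d^4 = A^8 + 4*A^4 + 6 + 4*A^-4 + A^-8; d^5 = -A^10 - 5*A^6 - 10*A^2 - 10*A^-2 - 5*A^-6 - A^-10; d^6 = A^12 + 6*A^8 + 15*A^4 + 20 + 15*A^-4 + 6*A^-8 + A^-12; d^7 = -A^14 - 7*A^10 - 21*A^6 - 35*A^2 - 35*A^-2 - 21*A^-6 - 7*A^-10 - A^-14.
  A^9 * (d^7) = -A^23 - 7*A^19 - 21*A^15 - 35*A^11 - 35*A^7 - 21*A^3 - 7*A^-1 - A^-5
  A^7 * (9*d^6) = 9*A^19 + 54*A^15 + 135*A^11 + 180*A^7 + 135*A^3 + 54*A^-1 + 9*A^-5
  A^5 * (36*d^5) = -36*A^15 - 180*A^11 - 360*A^7 - 360*A^3 - 180*A^-1 - 36*A^-5
  A^3 * (84*d^4) = 84*A^11 + 336*A^7 + 504*A^3 + 336*A^-1 + 84*A^-5
  A^1 * (126*d^3) = -126*A^7 - 378*A^3 - 378*A^-1 - 126*A^-5
  A^-1 * (124*d^2 + 2*d^4) = 2*A^7 + 132*A^3 + 260*A^-1 + 132*A^-5 + 2*A^-9
  A^-3 * (75*d + 9*d^3) = -9*A^3 - 102*A^-1 - 102*A^-5 - 9*A^-9
  A^-5 * (21 + 15*d^2) = 15*A^-1 + 51*A^-5 + 15*A^-9
  A^-7 * (8*d + d^3) = -A^-1 - 11*A^-5 - 11*A^-9 - A^-13
  A^-9 * (d^2) = A^-5 + 2*A^-9 + A^-13
Summing the groups: <K> = -A^23 + 2*A^19 - 3*A^15 + 4*A^11 - 3*A^7 + 3*A^3 - 3*A^-1 + A^-5 - A^-9
Normalise by the writhe: (-A^3)^(-w) = (-A^3)^(3) = -A^9, so f(A) = -A^9 * <K> = A^32 - 2*A^28 + 3*A^24 - 4*A^20 + 3*A^16 - 3*A^12 + 3*A^8 - A^4 + 1.
Substitute A = t^(-1/4), i.e. A^e → t^(-e/4): V(t) = 1 - t^-1 + 3*t^-2 - 3*t^-3 + 3*t^-4 - 4*t^-5 + 3*t^-6 - 2*t^-7 + t^-8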